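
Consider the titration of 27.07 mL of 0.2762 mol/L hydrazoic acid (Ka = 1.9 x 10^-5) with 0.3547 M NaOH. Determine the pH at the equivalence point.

8.96

n(HN3) = 0.2762 x 0.02707 = 0.007477 mol; V(NaOH) at equivalence = 0.007477/0.3547 = 0.02108 L.
At equivalence all the acid is converted to N3-; total volume = 0.02707 + 0.02108 = 0.04815 L, so [N3-] = 0.007477/0.04815 = 0.1553 M.
Kb = Kw/Ka = 1.0e-14 / 1.9 x 10^-5 = 5.26e-10.
[OH^-] = sqrt(Kb x [N3-]) = sqrt(5.26e-10 x 0.1553) = 9.04e-6 M.
pOH = 5.04, so pH = 14.00 - 5.04 = 8.96.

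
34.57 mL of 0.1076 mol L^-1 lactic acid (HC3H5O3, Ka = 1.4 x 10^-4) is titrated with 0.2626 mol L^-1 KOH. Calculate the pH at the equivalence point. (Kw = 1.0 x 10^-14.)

n(HC3H5O3) = 0.1076 x 0.03457 = 0.003720 mol; V(KOH) at equivalence = 0.003720/0.2626 = 0.01417 L.
At equivalence all the acid is converted to C3H5O3-; total volume = 0.03457 + 0.01417 = 0.04874 L, so [C3H5O3-] = 0.003720/0.04874 = 0.07633 M.
Kb = Kw/Ka = 1.0e-14 / 1.4 x 10^-4 = 7.14e-11.
[OH^-] = sqrt(Kb x [C3H5O3-]) = sqrt(7.14e-11 x 0.07633) = 2.33e-6 M.
pOH = 5.63, so pH = 14.00 - 5.63 = 8.37.

8.37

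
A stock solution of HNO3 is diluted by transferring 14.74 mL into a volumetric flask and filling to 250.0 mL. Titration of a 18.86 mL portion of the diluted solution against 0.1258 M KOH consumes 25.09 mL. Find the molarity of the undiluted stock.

n(KOH) = 0.1258 x 0.02509 = 0.003156 mol.
n(HNO3) in the aliquot = 0.003156 mol.
[diluted HNO3] = 0.003156 / 0.01886 = 0.1674 M.
Dilution factor = 250.0/14.74 = 16.96, so [stock] = 0.1674 x 16.96 = 2.84 M.

2.84 M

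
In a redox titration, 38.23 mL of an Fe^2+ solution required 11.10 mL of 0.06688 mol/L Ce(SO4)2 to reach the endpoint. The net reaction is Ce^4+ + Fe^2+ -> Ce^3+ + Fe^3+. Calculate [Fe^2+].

0.0194 M

n(Ce(SO4)2) = 0.06688 x 0.01110 = 0.0007424 mol.
From the balanced equation, 1 mol Ce(SO4)2 reacts with 1 mol Fe^2+, so n(Fe^2+) = 0.0007424 x 1/1 = 0.0007424 mol.
[Fe^2+] = 0.0007424 / 0.03823 L = 0.0194 M.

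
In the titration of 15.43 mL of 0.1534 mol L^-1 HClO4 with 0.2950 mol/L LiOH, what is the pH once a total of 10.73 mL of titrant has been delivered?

n(acid) = 0.1534 x 0.01543 = 0.002367 mol; n(LiOH) added = 0.2950 x 0.01073 = 0.003165 mol.
Base is in excess by 0.003165 - 0.002367 = 0.0007984 mol in a total volume of 0.02616 L.
[OH^-] = 0.0007984/0.02616 = 0.03052 M, so pOH = 1.52 and pH = 14.00 - 1.52 = 12.48.

12.48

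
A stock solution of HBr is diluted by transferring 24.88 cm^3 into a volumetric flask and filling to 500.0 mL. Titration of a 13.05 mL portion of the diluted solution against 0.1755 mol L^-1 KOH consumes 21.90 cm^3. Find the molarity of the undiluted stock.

5.92 M

n(KOH) = 0.1755 x 0.02190 = 0.003843 mol.
n(HBr) in the aliquot = 0.003843 mol.
[diluted HBr] = 0.003843 / 0.01305 = 0.2945 M.
Dilution factor = 500.0/24.88 = 20.10, so [stock] = 0.2945 x 20.10 = 5.92 M.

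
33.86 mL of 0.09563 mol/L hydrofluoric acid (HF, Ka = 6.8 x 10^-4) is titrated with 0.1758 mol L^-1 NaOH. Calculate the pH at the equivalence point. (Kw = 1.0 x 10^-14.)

7.98

n(HF) = 0.09563 x 0.03386 = 0.003238 mol; V(NaOH) at equivalence = 0.003238/0.1758 = 0.01842 L.
At equivalence all the acid is converted to F-; total volume = 0.03386 + 0.01842 = 0.05228 L, so [F-] = 0.003238/0.05228 = 0.06194 M.
Kb = Kw/Ka = 1.0e-14 / 6.8 x 10^-4 = 1.47e-11.
[OH^-] = sqrt(Kb x [F-]) = sqrt(1.47e-11 x 0.06194) = 9.54e-7 M.
pOH = 6.02, so pH = 14.00 - 6.02 = 7.98.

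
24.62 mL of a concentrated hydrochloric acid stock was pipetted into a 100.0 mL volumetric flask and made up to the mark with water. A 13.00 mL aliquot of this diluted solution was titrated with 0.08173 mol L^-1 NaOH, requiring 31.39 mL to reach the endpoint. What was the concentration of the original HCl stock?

0.802 M

n(NaOH) = 0.08173 x 0.03139 = 0.002566 mol.
n(HCl) in the aliquot = 0.002566 mol.
[diluted HCl] = 0.002566 / 0.01300 = 0.1973 M.
Dilution factor = 100.0/24.62 = 4.062, so [stock] = 0.1973 x 4.062 = 0.802 M.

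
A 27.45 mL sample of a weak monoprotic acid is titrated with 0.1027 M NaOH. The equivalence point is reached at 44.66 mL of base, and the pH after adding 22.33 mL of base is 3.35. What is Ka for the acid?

4.5 x 10^-4

22.33 mL is half of the equivalence volume, so this is the half-equivalence point where [HA] = [A^-].
At half-equivalence pH = pKa, so pKa = 3.35.
Ka = 10^(-3.35) = 4.5 x 10^-4.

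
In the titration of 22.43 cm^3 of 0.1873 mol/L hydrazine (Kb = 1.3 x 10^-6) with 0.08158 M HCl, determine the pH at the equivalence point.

n(N2H4) = 0.1873 x 0.02243 = 0.004201 mol; V(HCl) at equivalence = 0.004201/0.08158 = 0.05150 L.
At equivalence the base is fully converted to N2H5+; total volume = 0.07393 L, so [N2H5+] = 0.004201/0.07393 = 0.05683 M.
Ka(N2H5+) = Kw/Kb = 1.0e-14 / 1.3 x 10^-6 = 7.69e-9.
[H^+] = sqrt(Ka x [N2H5+]) = sqrt(7.69e-9 x 0.05683) = 2.09e-5 M.
pH = -log(2.09e-5) = 4.68.

4.68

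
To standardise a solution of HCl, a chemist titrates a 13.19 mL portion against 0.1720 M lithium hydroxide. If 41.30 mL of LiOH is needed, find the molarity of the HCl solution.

0.539 M

n(LiOH) delivered = 0.1720 x 0.04130 = 0.007104 mol.
For a 1:1 reaction, n(HCl) = 0.007104 mol.
[HCl] = 0.007104 mol / 0.01319 L = 0.539 M.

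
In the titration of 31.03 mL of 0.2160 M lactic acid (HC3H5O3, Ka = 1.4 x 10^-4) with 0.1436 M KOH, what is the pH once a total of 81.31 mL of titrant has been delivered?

12.65

n(acid) = 0.2160 x 0.03103 = 0.006702 mol; n(KOH) added = 0.1436 x 0.08131 = 0.01168 mol.
Base is in excess by 0.01168 - 0.006702 = 0.004974 mol in a total volume of 0.1123 L.
[OH^-] = 0.004974/0.1123 = 0.04427 M, so pOH = 1.35 and pH = 14.00 - 1.35 = 12.65.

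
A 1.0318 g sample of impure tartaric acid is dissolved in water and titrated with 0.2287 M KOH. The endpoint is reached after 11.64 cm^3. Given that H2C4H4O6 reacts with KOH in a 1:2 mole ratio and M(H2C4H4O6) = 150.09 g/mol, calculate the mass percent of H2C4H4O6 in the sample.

n(KOH) = 0.2287 x 0.01164 = 0.002662 mol.
n(H2C4H4O6) = 0.002662 / 2 = 0.001331 mol.
mass of H2C4H4O6 = 0.001331 x 150.09 = 0.1998 g.
% purity = 0.1998 / 1.0318 x 100 = 19.4%.

19.4%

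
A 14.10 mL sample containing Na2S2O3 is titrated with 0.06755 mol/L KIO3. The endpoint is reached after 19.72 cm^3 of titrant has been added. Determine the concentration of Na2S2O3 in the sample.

n(KIO3) = 0.06755 x 0.01972 = 0.001332 mol.
From the balanced equation, 1 mol KIO3 reacts with 6 mol Na2S2O3, so n(Na2S2O3) = 0.001332 x 6/1 = 0.007993 mol.
[Na2S2O3] = 0.007993 / 0.01410 L = 0.567 M.

0.567 M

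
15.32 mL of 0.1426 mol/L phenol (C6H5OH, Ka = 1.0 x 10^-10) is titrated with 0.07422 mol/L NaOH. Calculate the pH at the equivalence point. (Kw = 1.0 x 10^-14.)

11.34

n(C6H5OH) = 0.1426 x 0.01532 = 0.002185 mol; V(NaOH) at equivalence = 0.002185/0.07422 = 0.02943 L.
At equivalence all the acid is converted to C6H5O-; total volume = 0.01532 + 0.02943 = 0.04475 L, so [C6H5O-] = 0.002185/0.04475 = 0.04881 M.
Kb = Kw/Ka = 1.0e-14 / 1.0 x 10^-10 = 0.000100.
[OH^-] = sqrt(Kb x [C6H5O-]) = sqrt(0.000100 x 0.04881) = 0.00221 M.
pOH = 2.66, so pH = 14.00 - 2.66 = 11.34.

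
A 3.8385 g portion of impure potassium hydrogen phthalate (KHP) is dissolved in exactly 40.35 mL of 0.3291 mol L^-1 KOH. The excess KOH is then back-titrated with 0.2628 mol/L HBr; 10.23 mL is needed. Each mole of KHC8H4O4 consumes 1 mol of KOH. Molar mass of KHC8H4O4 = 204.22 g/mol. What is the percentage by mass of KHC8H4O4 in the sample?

Total n(KOH) added = 0.3291 x 0.04035 = 0.01328 mol.
n(HBr) used = 0.2628 x 0.01023 = 0.002688 mol, which equals the excess n(KOH).
So n(KOH) consumed by the sample = 0.01328 - 0.002688 = 0.01059 mol.
n(KHC8H4O4) = 0.01059 / 1 = 0.01059 mol.
mass KHC8H4O4 = 0.01059 x 204.22 = 2.163 g, so %KHC8H4O4 = 2.163/3.8385 x 100 = 56.3%.

56.3%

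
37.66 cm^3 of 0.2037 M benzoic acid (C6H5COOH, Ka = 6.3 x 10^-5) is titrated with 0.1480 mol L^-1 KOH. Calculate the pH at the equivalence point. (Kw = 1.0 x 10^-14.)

n(C6H5COOH) = 0.2037 x 0.03766 = 0.007671 mol; V(KOH) at equivalence = 0.007671/0.1480 = 0.05183 L.
At equivalence all the acid is converted to C6H5COO-; total volume = 0.03766 + 0.05183 = 0.08949 L, so [C6H5COO-] = 0.007671/0.08949 = 0.08572 M.
Kb = Kw/Ka = 1.0e-14 / 6.3 x 10^-5 = 1.59e-10.
[OH^-] = sqrt(Kb x [C6H5COO-]) = sqrt(1.59e-10 x 0.08572) = 3.69e-6 M.
pOH = 5.43, so pH = 14.00 - 5.43 = 8.57.

8.57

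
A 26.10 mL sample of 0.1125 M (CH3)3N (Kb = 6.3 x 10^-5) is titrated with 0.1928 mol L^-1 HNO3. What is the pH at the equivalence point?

n((CH3)3N) = 0.1125 x 0.02610 = 0.002936 mol; V(HNO3) at equivalence = 0.002936/0.1928 = 0.01523 L.
At equivalence the base is fully converted to (CH3)3NH+; total volume = 0.04133 L, so [(CH3)3NH+] = 0.002936/0.04133 = 0.07104 M.
Ka((CH3)3NH+) = Kw/Kb = 1.0e-14 / 6.3 x 10^-5 = 1.59e-10.
[H^+] = sqrt(Ka x [(CH3)3NH+]) = sqrt(1.59e-10 x 0.07104) = 3.36e-6 M.
pH = -log(3.36e-6) = 5.47.

5.47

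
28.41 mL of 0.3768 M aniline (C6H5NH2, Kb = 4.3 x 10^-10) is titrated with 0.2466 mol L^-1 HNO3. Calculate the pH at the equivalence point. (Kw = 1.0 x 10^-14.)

2.73

n(C6H5NH2) = 0.3768 x 0.02841 = 0.01070 mol; V(HNO3) at equivalence = 0.01070/0.2466 = 0.04341 L.
At equivalence the base is fully converted to C6H5NH3+; total volume = 0.07182 L, so [C6H5NH3+] = 0.01070/0.07182 = 0.1491 M.
Ka(C6H5NH3+) = Kw/Kb = 1.0e-14 / 4.3 x 10^-10 = 2.33e-5.
[H^+] = sqrt(Ka x [C6H5NH3+]) = sqrt(2.33e-5 x 0.1491) = 0.00186 M.
pH = -log(0.00186) = 2.73.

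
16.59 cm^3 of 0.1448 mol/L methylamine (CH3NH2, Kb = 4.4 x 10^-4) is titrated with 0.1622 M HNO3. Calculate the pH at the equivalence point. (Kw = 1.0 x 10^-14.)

n(CH3NH2) = 0.1448 x 0.01659 = 0.002402 mol; V(HNO3) at equivalence = 0.002402/0.1622 = 0.01481 L.
At equivalence the base is fully converted to CH3NH3+; total volume = 0.03140 L, so [CH3NH3+] = 0.002402/0.03140 = 0.07650 M.
Ka(CH3NH3+) = Kw/Kb = 1.0e-14 / 4.4 x 10^-4 = 2.27e-11.
[H^+] = sqrt(Ka x [CH3NH3+]) = sqrt(2.27e-11 x 0.07650) = 1.32e-6 M.
pH = -log(1.32e-6) = 5.88.

5.88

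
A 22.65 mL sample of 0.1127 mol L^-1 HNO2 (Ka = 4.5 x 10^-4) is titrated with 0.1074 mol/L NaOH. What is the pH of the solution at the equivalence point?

n(HNO2) = 0.1127 x 0.02265 = 0.002553 mol; V(NaOH) at equivalence = 0.002553/0.1074 = 0.02377 L.
At equivalence all the acid is converted to NO2-; total volume = 0.02265 + 0.02377 = 0.04642 L, so [NO2-] = 0.002553/0.04642 = 0.05499 M.
Kb = Kw/Ka = 1.0e-14 / 4.5 x 10^-4 = 2.22e-11.
[OH^-] = sqrt(Kb x [NO2-]) = sqrt(2.22e-11 x 0.05499) = 1.11e-6 M.
pOH = 5.96, so pH = 14.00 - 5.96 = 8.04.

8.04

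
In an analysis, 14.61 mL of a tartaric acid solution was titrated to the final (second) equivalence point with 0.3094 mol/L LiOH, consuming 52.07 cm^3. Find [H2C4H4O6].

n(LiOH) = 0.3094 x 0.05207 = 0.01611 mol.
At the final (second) equivalence point, 2 mol OH^- react per mol H2C4H4O6, so n(H2C4H4O6) = 0.01611 / 2 = 0.008055 mol.
[H2C4H4O6] = 0.008055 / 0.01461 L = 0.551 M.

0.551 M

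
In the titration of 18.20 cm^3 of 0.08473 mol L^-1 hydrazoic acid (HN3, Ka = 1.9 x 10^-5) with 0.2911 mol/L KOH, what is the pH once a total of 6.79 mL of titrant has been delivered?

n(acid) = 0.08473 x 0.01820 = 0.001542 mol; n(KOH) added = 0.2911 x 0.006790 = 0.001977 mol.
Base is in excess by 0.001977 - 0.001542 = 0.0004345 mol in a total volume of 0.02499 L.
[OH^-] = 0.0004345/0.02499 = 0.01739 M, so pOH = 1.76 and pH = 14.00 - 1.76 = 12.24.

12.24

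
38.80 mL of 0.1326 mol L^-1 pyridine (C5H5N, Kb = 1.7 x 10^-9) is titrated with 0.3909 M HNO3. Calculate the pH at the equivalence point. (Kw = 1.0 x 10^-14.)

n(C5H5N) = 0.1326 x 0.03880 = 0.005145 mol; V(HNO3) at equivalence = 0.005145/0.3909 = 0.01316 L.
At equivalence the base is fully converted to C5H5NH+; total volume = 0.05196 L, so [C5H5NH+] = 0.005145/0.05196 = 0.09901 M.
Ka(C5H5NH+) = Kw/Kb = 1.0e-14 / 1.7 x 10^-9 = 5.88e-6.
[H^+] = sqrt(Ka x [C5H5NH+]) = sqrt(5.88e-6 x 0.09901) = 0.000763 M.
pH = -log(0.000763) = 3.12.

3.12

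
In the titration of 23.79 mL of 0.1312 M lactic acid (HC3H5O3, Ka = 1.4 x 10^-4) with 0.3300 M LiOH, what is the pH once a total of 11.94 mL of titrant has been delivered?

n(acid) = 0.1312 x 0.02379 = 0.003121 mol; n(LiOH) added = 0.3300 x 0.01194 = 0.003940 mol.
Base is in excess by 0.003940 - 0.003121 = 0.0008190 mol in a total volume of 0.03573 L.
[OH^-] = 0.0008190/0.03573 = 0.02292 M, so pOH = 1.64 and pH = 14.00 - 1.64 = 12.36.

12.36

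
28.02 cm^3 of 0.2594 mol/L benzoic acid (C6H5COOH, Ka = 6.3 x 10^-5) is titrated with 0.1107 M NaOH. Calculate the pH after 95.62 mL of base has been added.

12.43

n(acid) = 0.2594 x 0.02802 = 0.007268 mol; n(NaOH) added = 0.1107 x 0.09562 = 0.01059 mol.
Base is in excess by 0.01059 - 0.007268 = 0.003317 mol in a total volume of 0.1236 L.
[OH^-] = 0.003317/0.1236 = 0.02683 M, so pOH = 1.57 and pH = 14.00 - 1.57 = 12.43.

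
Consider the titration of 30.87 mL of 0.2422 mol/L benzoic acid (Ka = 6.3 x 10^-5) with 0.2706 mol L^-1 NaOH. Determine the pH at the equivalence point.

n(C6H5COOH) = 0.2422 x 0.03087 = 0.007477 mol; V(NaOH) at equivalence = 0.007477/0.2706 = 0.02763 L.
At equivalence all the acid is converted to C6H5COO-; total volume = 0.03087 + 0.02763 = 0.05850 L, so [C6H5COO-] = 0.007477/0.05850 = 0.1278 M.
Kb = Kw/Ka = 1.0e-14 / 6.3 x 10^-5 = 1.59e-10.
[OH^-] = sqrt(Kb x [C6H5COO-]) = sqrt(1.59e-10 x 0.1278) = 4.50e-6 M.
pOH = 5.35, so pH = 14.00 - 5.35 = 8.65.

8.65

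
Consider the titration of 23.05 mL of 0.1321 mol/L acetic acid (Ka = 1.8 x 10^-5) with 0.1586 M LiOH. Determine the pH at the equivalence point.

8.80

n(CH3COOH) = 0.1321 x 0.02305 = 0.003045 mol; V(LiOH) at equivalence = 0.003045/0.1586 = 0.01920 L.
At equivalence all the acid is converted to CH3COO-; total volume = 0.02305 + 0.01920 = 0.04225 L, so [CH3COO-] = 0.003045/0.04225 = 0.07207 M.
Kb = Kw/Ka = 1.0e-14 / 1.8 x 10^-5 = 5.56e-10.
[OH^-] = sqrt(Kb x [CH3COO-]) = sqrt(5.56e-10 x 0.07207) = 6.33e-6 M.
pOH = 5.20, so pH = 14.00 - 5.20 = 8.80.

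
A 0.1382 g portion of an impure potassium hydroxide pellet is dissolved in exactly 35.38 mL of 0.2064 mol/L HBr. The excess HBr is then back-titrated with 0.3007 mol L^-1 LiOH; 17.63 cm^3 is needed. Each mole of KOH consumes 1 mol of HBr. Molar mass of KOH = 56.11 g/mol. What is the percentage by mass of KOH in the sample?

Total n(HBr) added = 0.2064 x 0.03538 = 0.007302 mol.
n(LiOH) used = 0.3007 x 0.01763 = 0.005301 mol, which equals the excess n(HBr).
So n(HBr) consumed by the sample = 0.007302 - 0.005301 = 0.002001 mol.
n(KOH) = 0.002001 / 1 = 0.002001 mol.
mass KOH = 0.002001 x 56.11 = 0.1123 g, so %KOH = 0.1123/0.1382 x 100 = 81.2%.

81.2%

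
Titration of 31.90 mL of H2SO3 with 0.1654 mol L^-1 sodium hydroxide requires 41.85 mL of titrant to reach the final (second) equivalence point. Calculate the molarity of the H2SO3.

n(NaOH) = 0.1654 x 0.04185 = 0.006922 mol.
At the final (second) equivalence point, 2 mol OH^- react per mol H2SO3, so n(H2SO3) = 0.006922 / 2 = 0.003461 mol.
[H2SO3] = 0.003461 / 0.03190 L = 0.108 M.

0.108 M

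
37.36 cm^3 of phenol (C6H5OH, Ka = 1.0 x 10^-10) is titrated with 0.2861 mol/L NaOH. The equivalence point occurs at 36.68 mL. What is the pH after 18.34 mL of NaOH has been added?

18.34 mL is exactly half the equivalence volume (36.68/2), i.e. the half-equivalence point.
There, n(HA) = n(A^-), so pH = pKa = -log(1.0 x 10^-10) = 10.00.

10.00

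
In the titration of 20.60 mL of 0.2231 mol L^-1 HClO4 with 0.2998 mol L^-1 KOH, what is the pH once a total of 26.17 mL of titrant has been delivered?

12.84

n(acid) = 0.2231 x 0.02060 = 0.004596 mol; n(KOH) added = 0.2998 x 0.02617 = 0.007846 mol.
Base is in excess by 0.007846 - 0.004596 = 0.003250 mol in a total volume of 0.04677 L.
[OH^-] = 0.003250/0.04677 = 0.06949 M, so pOH = 1.16 and pH = 14.00 - 1.16 = 12.84.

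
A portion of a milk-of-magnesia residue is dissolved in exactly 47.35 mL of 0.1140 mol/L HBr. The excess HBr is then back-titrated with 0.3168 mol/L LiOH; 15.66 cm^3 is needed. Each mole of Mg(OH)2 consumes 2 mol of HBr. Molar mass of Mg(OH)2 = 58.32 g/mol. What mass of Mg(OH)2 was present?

0.0127 g

Total n(HBr) added = 0.1140 x 0.04735 = 0.005398 mol.
n(LiOH) used = 0.3168 x 0.01566 = 0.004961 mol, which equals the excess n(HBr).
So n(HBr) consumed by the sample = 0.005398 - 0.004961 = 0.0004368 mol.
n(Mg(OH)2) = 0.0004368 / 2 = 0.0002184 mol.
mass = 0.0002184 mol x 58.32 g/mol = 0.0127 g.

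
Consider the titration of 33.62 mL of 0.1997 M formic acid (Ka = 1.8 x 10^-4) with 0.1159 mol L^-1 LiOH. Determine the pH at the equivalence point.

8.31

n(HCOOH) = 0.1997 x 0.03362 = 0.006714 mol; V(LiOH) at equivalence = 0.006714/0.1159 = 0.05793 L.
At equivalence all the acid is converted to HCOO-; total volume = 0.03362 + 0.05793 = 0.09155 L, so [HCOO-] = 0.006714/0.09155 = 0.07334 M.
Kb = Kw/Ka = 1.0e-14 / 1.8 x 10^-4 = 5.56e-11.
[OH^-] = sqrt(Kb x [HCOO-]) = sqrt(5.56e-11 x 0.07334) = 2.02e-6 M.
pOH = 5.69, so pH = 14.00 - 5.69 = 8.31.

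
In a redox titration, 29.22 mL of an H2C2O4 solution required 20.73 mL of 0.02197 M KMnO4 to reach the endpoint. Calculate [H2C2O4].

n(KMnO4) = 0.02197 x 0.02073 = 0.0004554 mol.
From the balanced equation, 2 mol KMnO4 reacts with 5 mol H2C2O4, so n(H2C2O4) = 0.0004554 x 5/2 = 0.001139 mol.
[H2C2O4] = 0.001139 / 0.02922 L = 0.0390 M.

0.0390 M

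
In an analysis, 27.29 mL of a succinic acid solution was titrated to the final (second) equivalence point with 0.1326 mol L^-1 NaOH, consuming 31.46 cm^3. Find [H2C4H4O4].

0.0764 M

n(NaOH) = 0.1326 x 0.03146 = 0.004172 mol.
At the final (second) equivalence point, 2 mol OH^- react per mol H2C4H4O4, so n(H2C4H4O4) = 0.004172 / 2 = 0.002086 mol.
[H2C4H4O4] = 0.002086 / 0.02729 L = 0.0764 M.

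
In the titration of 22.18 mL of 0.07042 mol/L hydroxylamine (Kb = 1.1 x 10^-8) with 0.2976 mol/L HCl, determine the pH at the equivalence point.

n(NH2OH) = 0.07042 x 0.02218 = 0.001562 mol; V(HCl) at equivalence = 0.001562/0.2976 = 0.005248 L.
At equivalence the base is fully converted to NH3OH+; total volume = 0.02743 L, so [NH3OH+] = 0.001562/0.02743 = 0.05695 M.
Ka(NH3OH+) = Kw/Kb = 1.0e-14 / 1.1 x 10^-8 = 9.09e-7.
[H^+] = sqrt(Ka x [NH3OH+]) = sqrt(9.09e-7 x 0.05695) = 0.000228 M.
pH = -log(0.000228) = 3.64.

3.64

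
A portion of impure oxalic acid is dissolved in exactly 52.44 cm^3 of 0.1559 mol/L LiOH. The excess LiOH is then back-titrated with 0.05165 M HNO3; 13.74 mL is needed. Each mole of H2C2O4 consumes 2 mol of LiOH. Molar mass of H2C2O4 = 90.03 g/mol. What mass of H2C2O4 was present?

Total n(LiOH) added = 0.1559 x 0.05244 = 0.008175 mol.
n(HNO3) used = 0.05165 x 0.01374 = 0.0007097 mol, which equals the excess n(LiOH).
So n(LiOH) consumed by the sample = 0.008175 - 0.0007097 = 0.007466 mol.
n(H2C2O4) = 0.007466 / 2 = 0.003733 mol.
mass = 0.003733 mol x 90.03 g/mol = 0.336 g.

0.336 g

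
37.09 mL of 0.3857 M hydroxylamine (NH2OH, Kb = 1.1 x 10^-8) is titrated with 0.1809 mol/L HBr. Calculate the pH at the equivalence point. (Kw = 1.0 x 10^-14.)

n(NH2OH) = 0.3857 x 0.03709 = 0.01431 mol; V(HBr) at equivalence = 0.01431/0.1809 = 0.07908 L.
At equivalence the base is fully converted to NH3OH+; total volume = 0.1162 L, so [NH3OH+] = 0.01431/0.1162 = 0.1231 M.
Ka(NH3OH+) = Kw/Kb = 1.0e-14 / 1.1 x 10^-8 = 9.09e-7.
[H^+] = sqrt(Ka x [NH3OH+]) = sqrt(9.09e-7 x 0.1231) = 0.000335 M.
pH = -log(0.000335) = 3.48.

3.48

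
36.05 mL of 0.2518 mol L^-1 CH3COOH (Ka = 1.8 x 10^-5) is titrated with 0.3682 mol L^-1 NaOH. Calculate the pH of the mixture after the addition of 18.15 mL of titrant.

Initial n(CH3COOH) = 0.2518 x 0.03605 = 0.009077 mol.
n(NaOH) added = 0.3682 x 0.01815 = 0.006683 mol, converting that many moles of CH3COOH to CH3COO-.
Remaining n(CH3COOH) = 0.002395 mol; n(CH3COO-) = 0.006683 mol.
By Henderson-Hasselbalch, pH = pKa + log([A^-]/[HA]) = 4.74 + log(0.006683/0.002395) = 4.74 + (+0.45) = 5.19.

5.19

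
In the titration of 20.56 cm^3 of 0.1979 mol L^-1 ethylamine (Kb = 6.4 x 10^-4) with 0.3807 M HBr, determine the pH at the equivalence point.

5.85

n(C2H5NH2) = 0.1979 x 0.02056 = 0.004069 mol; V(HBr) at equivalence = 0.004069/0.3807 = 0.01069 L.
At equivalence the base is fully converted to C2H5NH3+; total volume = 0.03125 L, so [C2H5NH3+] = 0.004069/0.03125 = 0.1302 M.
Ka(C2H5NH3+) = Kw/Kb = 1.0e-14 / 6.4 x 10^-4 = 1.56e-11.
[H^+] = sqrt(Ka x [C2H5NH3+]) = sqrt(1.56e-11 x 0.1302) = 1.43e-6 M.
pH = -log(1.43e-6) = 5.85.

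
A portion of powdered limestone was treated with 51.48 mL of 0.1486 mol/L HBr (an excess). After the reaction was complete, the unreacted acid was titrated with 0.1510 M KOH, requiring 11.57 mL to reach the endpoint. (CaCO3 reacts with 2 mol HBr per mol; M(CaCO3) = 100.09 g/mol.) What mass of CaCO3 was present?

0.295 g

Total n(HBr) added = 0.1486 x 0.05148 = 0.007650 mol.
n(KOH) used = 0.1510 x 0.01157 = 0.001747 mol, which equals the excess n(HBr).
So n(HBr) consumed by the sample = 0.007650 - 0.001747 = 0.005903 mol.
n(CaCO3) = 0.005903 / 2 = 0.002951 mol.
mass = 0.002951 mol x 100.09 g/mol = 0.295 g.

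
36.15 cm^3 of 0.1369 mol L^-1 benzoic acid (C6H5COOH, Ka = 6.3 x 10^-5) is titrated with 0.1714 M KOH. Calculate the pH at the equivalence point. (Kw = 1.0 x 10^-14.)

n(C6H5COOH) = 0.1369 x 0.03615 = 0.004949 mol; V(KOH) at equivalence = 0.004949/0.1714 = 0.02887 L.
At equivalence all the acid is converted to C6H5COO-; total volume = 0.03615 + 0.02887 = 0.06502 L, so [C6H5COO-] = 0.004949/0.06502 = 0.07611 M.
Kb = Kw/Ka = 1.0e-14 / 6.3 x 10^-5 = 1.59e-10.
[OH^-] = sqrt(Kb x [C6H5COO-]) = sqrt(1.59e-10 x 0.07611) = 3.48e-6 M.
pOH = 5.46, so pH = 14.00 - 5.46 = 8.54.

8.54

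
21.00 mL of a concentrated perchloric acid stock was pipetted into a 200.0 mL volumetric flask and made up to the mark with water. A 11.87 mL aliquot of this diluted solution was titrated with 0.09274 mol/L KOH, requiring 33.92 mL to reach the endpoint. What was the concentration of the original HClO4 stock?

2.52 M

n(KOH) = 0.09274 x 0.03392 = 0.003146 mol.
n(HClO4) in the aliquot = 0.003146 mol.
[diluted HClO4] = 0.003146 / 0.01187 = 0.2650 M.
Dilution factor = 200.0/21.00 = 9.524, so [stock] = 0.2650 x 9.524 = 2.52 M.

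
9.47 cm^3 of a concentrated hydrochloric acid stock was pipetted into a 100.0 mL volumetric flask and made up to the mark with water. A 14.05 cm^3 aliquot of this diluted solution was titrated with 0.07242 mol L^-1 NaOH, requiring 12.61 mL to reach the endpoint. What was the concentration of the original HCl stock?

0.686 M

n(NaOH) = 0.07242 x 0.01261 = 0.0009132 mol.
n(HCl) in the aliquot = 0.0009132 mol.
[diluted HCl] = 0.0009132 / 0.01405 = 0.06500 M.
Dilution factor = 100.0/9.470 = 10.56, so [stock] = 0.06500 x 10.56 = 0.686 M.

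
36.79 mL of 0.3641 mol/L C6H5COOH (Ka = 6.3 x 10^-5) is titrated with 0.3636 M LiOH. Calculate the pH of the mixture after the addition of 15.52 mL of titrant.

4.06

Initial n(C6H5COOH) = 0.3641 x 0.03679 = 0.01340 mol.
n(LiOH) added = 0.3636 x 0.01552 = 0.005643 mol, converting that many moles of C6H5COOH to C6H5COO-.
Remaining n(C6H5COOH) = 0.007752 mol; n(C6H5COO-) = 0.005643 mol.
By Henderson-Hasselbalch, pH = pKa + log([A^-]/[HA]) = 4.20 + log(0.005643/0.007752) = 4.20 + (-0.14) = 4.06.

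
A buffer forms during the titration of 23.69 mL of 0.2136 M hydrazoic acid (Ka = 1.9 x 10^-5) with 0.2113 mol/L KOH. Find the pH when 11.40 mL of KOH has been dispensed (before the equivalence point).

4.68

Initial n(HN3) = 0.2136 x 0.02369 = 0.005060 mol.
n(KOH) added = 0.2113 x 0.01140 = 0.002409 mol, converting that many moles of HN3 to N3-.
Remaining n(HN3) = 0.002651 mol; n(N3-) = 0.002409 mol.
By Henderson-Hasselbalch, pH = pKa + log([A^-]/[HA]) = 4.72 + log(0.002409/0.002651) = 4.72 + (-0.04) = 4.68.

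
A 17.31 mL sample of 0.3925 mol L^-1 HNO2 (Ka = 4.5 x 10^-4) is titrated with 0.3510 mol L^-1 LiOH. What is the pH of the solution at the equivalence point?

8.31

n(HNO2) = 0.3925 x 0.01731 = 0.006794 mol; V(LiOH) at equivalence = 0.006794/0.3510 = 0.01936 L.
At equivalence all the acid is converted to NO2-; total volume = 0.01731 + 0.01936 = 0.03667 L, so [NO2-] = 0.006794/0.03667 = 0.1853 M.
Kb = Kw/Ka = 1.0e-14 / 4.5 x 10^-4 = 2.22e-11.
[OH^-] = sqrt(Kb x [NO2-]) = sqrt(2.22e-11 x 0.1853) = 2.03e-6 M.
pOH = 5.69, so pH = 14.00 - 5.69 = 8.31.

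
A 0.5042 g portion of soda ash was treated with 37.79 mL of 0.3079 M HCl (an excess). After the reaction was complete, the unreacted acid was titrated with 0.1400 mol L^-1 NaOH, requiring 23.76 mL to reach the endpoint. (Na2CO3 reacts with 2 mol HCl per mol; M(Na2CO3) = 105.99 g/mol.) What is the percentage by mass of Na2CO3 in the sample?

Total n(HCl) added = 0.3079 x 0.03779 = 0.01164 mol.
n(NaOH) used = 0.1400 x 0.02376 = 0.003326 mol, which equals the excess n(HCl).
So n(HCl) consumed by the sample = 0.01164 - 0.003326 = 0.008309 mol.
n(Na2CO3) = 0.008309 / 2 = 0.004155 mol.
mass Na2CO3 = 0.004155 x 105.99 = 0.4403 g, so %Na2CO3 = 0.4403/0.5042 x 100 = 87.3%.

87.3%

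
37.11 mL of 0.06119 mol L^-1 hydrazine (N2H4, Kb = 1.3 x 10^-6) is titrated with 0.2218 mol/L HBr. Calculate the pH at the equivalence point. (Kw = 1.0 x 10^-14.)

4.72

n(N2H4) = 0.06119 x 0.03711 = 0.002271 mol; V(HBr) at equivalence = 0.002271/0.2218 = 0.01024 L.
At equivalence the base is fully converted to N2H5+; total volume = 0.04735 L, so [N2H5+] = 0.002271/0.04735 = 0.04796 M.
Ka(N2H5+) = Kw/Kb = 1.0e-14 / 1.3 x 10^-6 = 7.69e-9.
[H^+] = sqrt(Ka x [N2H5+]) = sqrt(7.69e-9 x 0.04796) = 1.92e-5 M.
pH = -log(1.92e-5) = 4.72.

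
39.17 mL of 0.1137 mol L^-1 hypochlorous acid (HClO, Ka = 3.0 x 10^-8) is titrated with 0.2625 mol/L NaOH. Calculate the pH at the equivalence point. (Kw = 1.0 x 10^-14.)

n(HClO) = 0.1137 x 0.03917 = 0.004454 mol; V(NaOH) at equivalence = 0.004454/0.2625 = 0.01697 L.
At equivalence all the acid is converted to ClO-; total volume = 0.03917 + 0.01697 = 0.05614 L, so [ClO-] = 0.004454/0.05614 = 0.07934 M.
Kb = Kw/Ka = 1.0e-14 / 3.0 x 10^-8 = 3.33e-7.
[OH^-] = sqrt(Kb x [ClO-]) = sqrt(3.33e-7 x 0.07934) = 0.000163 M.
pOH = 3.79, so pH = 14.00 - 3.79 = 10.21.

10.21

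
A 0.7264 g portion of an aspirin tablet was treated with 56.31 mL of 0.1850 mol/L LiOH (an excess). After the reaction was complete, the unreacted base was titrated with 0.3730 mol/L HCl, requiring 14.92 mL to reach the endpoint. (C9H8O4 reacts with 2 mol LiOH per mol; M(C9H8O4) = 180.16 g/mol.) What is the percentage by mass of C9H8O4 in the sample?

60.2%

Total n(LiOH) added = 0.1850 x 0.05631 = 0.01042 mol.
n(HCl) used = 0.3730 x 0.01492 = 0.005565 mol, which equals the excess n(LiOH).
So n(LiOH) consumed by the sample = 0.01042 - 0.005565 = 0.004852 mol.
n(C9H8O4) = 0.004852 / 2 = 0.002426 mol.
mass C9H8O4 = 0.002426 x 180.16 = 0.4371 g, so %C9H8O4 = 0.4371/0.7264 x 100 = 60.2%.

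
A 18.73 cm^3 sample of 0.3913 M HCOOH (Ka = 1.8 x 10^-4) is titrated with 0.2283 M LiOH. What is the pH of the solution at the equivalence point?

8.45

n(HCOOH) = 0.3913 x 0.01873 = 0.007329 mol; V(LiOH) at equivalence = 0.007329/0.2283 = 0.03210 L.
At equivalence all the acid is converted to HCOO-; total volume = 0.01873 + 0.03210 = 0.05083 L, so [HCOO-] = 0.007329/0.05083 = 0.1442 M.
Kb = Kw/Ka = 1.0e-14 / 1.8 x 10^-4 = 5.56e-11.
[OH^-] = sqrt(Kb x [HCOO-]) = sqrt(5.56e-11 x 0.1442) = 2.83e-6 M.
pOH = 5.55, so pH = 14.00 - 5.55 = 8.45.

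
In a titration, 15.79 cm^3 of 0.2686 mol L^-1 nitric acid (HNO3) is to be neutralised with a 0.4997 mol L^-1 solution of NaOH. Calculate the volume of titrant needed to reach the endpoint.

8.49 mL

n(HNO3) = 0.2686 mol/L x 0.01579 L = 0.004241 mol.
At equivalence n(NaOH) = n(HNO3) = 0.004241 mol.
V(NaOH) = 0.004241 / 0.4997 = 0.008487 L = 8.49 mL.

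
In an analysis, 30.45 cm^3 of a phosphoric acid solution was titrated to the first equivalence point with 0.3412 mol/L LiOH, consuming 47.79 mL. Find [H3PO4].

n(LiOH) = 0.3412 x 0.04779 = 0.01631 mol.
At the first equivalence point, 1 mol OH^- react per mol H3PO4, so n(H3PO4) = 0.01631 / 1 = 0.01631 mol.
[H3PO4] = 0.01631 / 0.03045 L = 0.535 M.

0.535 M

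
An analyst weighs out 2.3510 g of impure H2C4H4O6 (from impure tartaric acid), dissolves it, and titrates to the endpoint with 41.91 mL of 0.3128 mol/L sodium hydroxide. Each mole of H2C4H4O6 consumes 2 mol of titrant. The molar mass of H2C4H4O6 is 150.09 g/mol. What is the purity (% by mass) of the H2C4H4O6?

n(NaOH) = 0.3128 x 0.04191 = 0.01311 mol.
n(H2C4H4O6) = 0.01311 / 2 = 0.006555 mol.
mass of H2C4H4O6 = 0.006555 x 150.09 = 0.9838 g.
% purity = 0.9838 / 2.3510 x 100 = 41.8%.

41.8%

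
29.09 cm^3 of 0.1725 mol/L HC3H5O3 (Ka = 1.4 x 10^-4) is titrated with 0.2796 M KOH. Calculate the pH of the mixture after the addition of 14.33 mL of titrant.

Initial n(HC3H5O3) = 0.1725 x 0.02909 = 0.005018 mol.
n(KOH) added = 0.2796 x 0.01433 = 0.004007 mol, converting that many moles of HC3H5O3 to C3H5O3-.
Remaining n(HC3H5O3) = 0.001011 mol; n(C3H5O3-) = 0.004007 mol.
By Henderson-Hasselbalch, pH = pKa + log([A^-]/[HA]) = 3.85 + log(0.004007/0.001011) = 3.85 + (+0.60) = 4.45.

4.45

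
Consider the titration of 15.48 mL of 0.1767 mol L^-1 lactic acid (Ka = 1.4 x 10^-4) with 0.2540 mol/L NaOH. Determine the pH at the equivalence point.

n(HC3H5O3) = 0.1767 x 0.01548 = 0.002735 mol; V(NaOH) at equivalence = 0.002735/0.2540 = 0.01077 L.
At equivalence all the acid is converted to C3H5O3-; total volume = 0.01548 + 0.01077 = 0.02625 L, so [C3H5O3-] = 0.002735/0.02625 = 0.1042 M.
Kb = Kw/Ka = 1.0e-14 / 1.4 x 10^-4 = 7.14e-11.
[OH^-] = sqrt(Kb x [C3H5O3-]) = sqrt(7.14e-11 x 0.1042) = 2.73e-6 M.
pOH = 5.56, so pH = 14.00 - 5.56 = 8.44.

8.44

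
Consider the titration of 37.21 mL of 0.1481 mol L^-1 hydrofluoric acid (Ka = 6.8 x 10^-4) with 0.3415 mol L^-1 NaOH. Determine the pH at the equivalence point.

n(HF) = 0.1481 x 0.03721 = 0.005511 mol; V(NaOH) at equivalence = 0.005511/0.3415 = 0.01614 L.
At equivalence all the acid is converted to F-; total volume = 0.03721 + 0.01614 = 0.05335 L, so [F-] = 0.005511/0.05335 = 0.1033 M.
Kb = Kw/Ka = 1.0e-14 / 6.8 x 10^-4 = 1.47e-11.
[OH^-] = sqrt(Kb x [F-]) = sqrt(1.47e-11 x 0.1033) = 1.23e-6 M.
pOH = 5.91, so pH = 14.00 - 5.91 = 8.09.

8.09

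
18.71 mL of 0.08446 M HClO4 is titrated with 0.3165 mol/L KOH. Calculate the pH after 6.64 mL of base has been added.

n(acid) = 0.08446 x 0.01871 = 0.001580 mol; n(KOH) added = 0.3165 x 0.006640 = 0.002102 mol.
Base is in excess by 0.002102 - 0.001580 = 0.0005213 mol in a total volume of 0.02535 L.
[OH^-] = 0.0005213/0.02535 = 0.02056 M, so pOH = 1.69 and pH = 14.00 - 1.69 = 12.31.

12.31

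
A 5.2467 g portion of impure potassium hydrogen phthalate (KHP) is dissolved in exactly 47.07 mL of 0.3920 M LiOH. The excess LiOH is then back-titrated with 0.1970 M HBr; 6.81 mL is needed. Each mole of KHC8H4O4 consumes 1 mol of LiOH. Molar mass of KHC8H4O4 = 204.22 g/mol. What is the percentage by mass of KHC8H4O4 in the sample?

Total n(LiOH) added = 0.3920 x 0.04707 = 0.01845 mol.
n(HBr) used = 0.1970 x 0.006810 = 0.001342 mol, which equals the excess n(LiOH).
So n(LiOH) consumed by the sample = 0.01845 - 0.001342 = 0.01711 mol.
n(KHC8H4O4) = 0.01711 / 1 = 0.01711 mol.
mass KHC8H4O4 = 0.01711 x 204.22 = 3.494 g, so %KHC8H4O4 = 3.494/5.2467 x 100 = 66.6%.

66.6%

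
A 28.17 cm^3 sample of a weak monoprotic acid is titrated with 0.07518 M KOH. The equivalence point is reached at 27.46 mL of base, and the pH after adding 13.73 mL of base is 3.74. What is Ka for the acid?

1.8 x 10^-4

13.73 mL is half of the equivalence volume, so this is the half-equivalence point where [HA] = [A^-].
At half-equivalence pH = pKa, so pKa = 3.74.
Ka = 10^(-3.74) = 1.8 x 10^-4.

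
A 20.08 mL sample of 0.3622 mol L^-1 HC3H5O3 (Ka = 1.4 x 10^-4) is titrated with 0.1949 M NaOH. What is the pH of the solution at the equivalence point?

8.48

n(HC3H5O3) = 0.3622 x 0.02008 = 0.007273 mol; V(NaOH) at equivalence = 0.007273/0.1949 = 0.03732 L.
At equivalence all the acid is converted to C3H5O3-; total volume = 0.02008 + 0.03732 = 0.05740 L, so [C3H5O3-] = 0.007273/0.05740 = 0.1267 M.
Kb = Kw/Ka = 1.0e-14 / 1.4 x 10^-4 = 7.14e-11.
[OH^-] = sqrt(Kb x [C3H5O3-]) = sqrt(7.14e-11 x 0.1267) = 3.01e-6 M.
pOH = 5.52, so pH = 14.00 - 5.52 = 8.48.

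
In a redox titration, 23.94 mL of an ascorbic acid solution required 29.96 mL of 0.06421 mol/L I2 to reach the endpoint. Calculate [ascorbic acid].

0.0804 M

n(I2) = 0.06421 x 0.02996 = 0.001924 mol.
From the balanced equation, 1 mol I2 reacts with 1 mol ascorbic acid, so n(ascorbic acid) = 0.001924 x 1/1 = 0.001924 mol.
[ascorbic acid] = 0.001924 / 0.02394 L = 0.0804 M.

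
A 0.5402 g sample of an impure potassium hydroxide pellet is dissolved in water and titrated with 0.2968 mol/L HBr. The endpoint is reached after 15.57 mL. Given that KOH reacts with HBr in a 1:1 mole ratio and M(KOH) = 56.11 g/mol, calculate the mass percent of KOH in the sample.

48.0%

n(HBr) = 0.2968 x 0.01557 = 0.004621 mol.
n(KOH) = 0.004621 / 1 = 0.004621 mol.
mass of KOH = 0.004621 x 56.11 = 0.2593 g.
% purity = 0.2593 / 0.5402 x 100 = 48.0%.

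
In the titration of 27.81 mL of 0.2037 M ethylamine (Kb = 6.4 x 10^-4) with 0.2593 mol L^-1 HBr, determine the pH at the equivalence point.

n(C2H5NH2) = 0.2037 x 0.02781 = 0.005665 mol; V(HBr) at equivalence = 0.005665/0.2593 = 0.02185 L.
At equivalence the base is fully converted to C2H5NH3+; total volume = 0.04966 L, so [C2H5NH3+] = 0.005665/0.04966 = 0.1141 M.
Ka(C2H5NH3+) = Kw/Kb = 1.0e-14 / 6.4 x 10^-4 = 1.56e-11.
[H^+] = sqrt(Ka x [C2H5NH3+]) = sqrt(1.56e-11 x 0.1141) = 1.34e-6 M.
pH = -log(1.34e-6) = 5.87.

5.87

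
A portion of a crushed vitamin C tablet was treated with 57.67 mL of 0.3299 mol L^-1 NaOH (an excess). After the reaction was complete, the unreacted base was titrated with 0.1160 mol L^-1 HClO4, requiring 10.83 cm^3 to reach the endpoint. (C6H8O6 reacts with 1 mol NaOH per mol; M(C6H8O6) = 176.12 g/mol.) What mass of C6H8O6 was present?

Total n(NaOH) added = 0.3299 x 0.05767 = 0.01903 mol.
n(HClO4) used = 0.1160 x 0.01083 = 0.001256 mol, which equals the excess n(NaOH).
So n(NaOH) consumed by the sample = 0.01903 - 0.001256 = 0.01777 mol.
n(C6H8O6) = 0.01777 / 1 = 0.01777 mol.
mass = 0.01777 mol x 176.12 g/mol = 3.13 g.

3.13 g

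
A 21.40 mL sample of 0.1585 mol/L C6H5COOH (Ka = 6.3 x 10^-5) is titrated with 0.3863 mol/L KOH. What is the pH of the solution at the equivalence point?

8.63

n(C6H5COOH) = 0.1585 x 0.02140 = 0.003392 mol; V(KOH) at equivalence = 0.003392/0.3863 = 0.008780 L.
At equivalence all the acid is converted to C6H5COO-; total volume = 0.02140 + 0.008780 = 0.03018 L, so [C6H5COO-] = 0.003392/0.03018 = 0.1124 M.
Kb = Kw/Ka = 1.0e-14 / 6.3 x 10^-5 = 1.59e-10.
[OH^-] = sqrt(Kb x [C6H5COO-]) = sqrt(1.59e-10 x 0.1124) = 4.22e-6 M.
pOH = 5.37, so pH = 14.00 - 5.37 = 8.63.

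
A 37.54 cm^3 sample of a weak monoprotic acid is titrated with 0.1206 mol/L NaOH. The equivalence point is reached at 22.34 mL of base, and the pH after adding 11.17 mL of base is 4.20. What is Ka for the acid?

11.17 mL is half of the equivalence volume, so this is the half-equivalence point where [HA] = [A^-].
At half-equivalence pH = pKa, so pKa = 4.20.
Ka = 10^(-4.20) = 6.3 x 10^-5.

6.3 x 10^-5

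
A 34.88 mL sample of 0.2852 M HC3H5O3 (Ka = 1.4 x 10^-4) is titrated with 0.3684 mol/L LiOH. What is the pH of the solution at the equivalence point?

8.53

n(HC3H5O3) = 0.2852 x 0.03488 = 0.009948 mol; V(LiOH) at equivalence = 0.009948/0.3684 = 0.02700 L.
At equivalence all the acid is converted to C3H5O3-; total volume = 0.03488 + 0.02700 = 0.06188 L, so [C3H5O3-] = 0.009948/0.06188 = 0.1608 M.
Kb = Kw/Ka = 1.0e-14 / 1.4 x 10^-4 = 7.14e-11.
[OH^-] = sqrt(Kb x [C3H5O3-]) = sqrt(7.14e-11 x 0.1608) = 3.39e-6 M.
pOH = 5.47, so pH = 14.00 - 5.47 = 8.53.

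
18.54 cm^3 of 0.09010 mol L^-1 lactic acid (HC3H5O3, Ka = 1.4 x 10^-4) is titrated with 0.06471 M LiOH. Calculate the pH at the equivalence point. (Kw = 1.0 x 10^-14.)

8.21

n(HC3H5O3) = 0.09010 x 0.01854 = 0.001670 mol; V(LiOH) at equivalence = 0.001670/0.06471 = 0.02581 L.
At equivalence all the acid is converted to C3H5O3-; total volume = 0.01854 + 0.02581 = 0.04435 L, so [C3H5O3-] = 0.001670/0.04435 = 0.03766 M.
Kb = Kw/Ka = 1.0e-14 / 1.4 x 10^-4 = 7.14e-11.
[OH^-] = sqrt(Kb x [C3H5O3-]) = sqrt(7.14e-11 x 0.03766) = 1.64e-6 M.
pOH = 5.79, so pH = 14.00 - 5.79 = 8.21.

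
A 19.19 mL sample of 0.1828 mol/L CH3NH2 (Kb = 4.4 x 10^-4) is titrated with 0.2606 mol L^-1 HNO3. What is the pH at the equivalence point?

n(CH3NH2) = 0.1828 x 0.01919 = 0.003508 mol; V(HNO3) at equivalence = 0.003508/0.2606 = 0.01346 L.
At equivalence the base is fully converted to CH3NH3+; total volume = 0.03265 L, so [CH3NH3+] = 0.003508/0.03265 = 0.1074 M.
Ka(CH3NH3+) = Kw/Kb = 1.0e-14 / 4.4 x 10^-4 = 2.27e-11.
[H^+] = sqrt(Ka x [CH3NH3+]) = sqrt(2.27e-11 x 0.1074) = 1.56e-6 M.
pH = -log(1.56e-6) = 5.81.

5.81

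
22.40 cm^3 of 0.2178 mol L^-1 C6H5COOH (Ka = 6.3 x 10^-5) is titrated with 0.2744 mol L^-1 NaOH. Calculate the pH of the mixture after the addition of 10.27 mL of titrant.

Initial n(C6H5COOH) = 0.2178 x 0.02240 = 0.004879 mol.
n(NaOH) added = 0.2744 x 0.01027 = 0.002818 mol, converting that many moles of C6H5COOH to C6H5COO-.
Remaining n(C6H5COOH) = 0.002061 mol; n(C6H5COO-) = 0.002818 mol.
By Henderson-Hasselbalch, pH = pKa + log([A^-]/[HA]) = 4.20 + log(0.002818/0.002061) = 4.20 + (+0.14) = 4.34.

4.34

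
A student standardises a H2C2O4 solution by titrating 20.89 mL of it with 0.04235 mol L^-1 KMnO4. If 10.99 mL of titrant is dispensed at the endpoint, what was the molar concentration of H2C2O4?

0.0557 M

n(KMnO4) = 0.04235 x 0.01099 = 0.0004654 mol.
From the balanced equation, 2 mol KMnO4 reacts with 5 mol H2C2O4, so n(H2C2O4) = 0.0004654 x 5/2 = 0.001164 mol.
[H2C2O4] = 0.001164 / 0.02089 L = 0.0557 M.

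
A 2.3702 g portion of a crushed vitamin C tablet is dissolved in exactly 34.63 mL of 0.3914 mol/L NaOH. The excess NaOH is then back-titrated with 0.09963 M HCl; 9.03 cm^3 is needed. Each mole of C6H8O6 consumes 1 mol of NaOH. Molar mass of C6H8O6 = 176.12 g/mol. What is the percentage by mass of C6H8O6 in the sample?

94.0%

Total n(NaOH) added = 0.3914 x 0.03463 = 0.01355 mol.
n(HCl) used = 0.09963 x 0.009030 = 0.0008997 mol, which equals the excess n(NaOH).
So n(NaOH) consumed by the sample = 0.01355 - 0.0008997 = 0.01265 mol.
n(C6H8O6) = 0.01265 / 1 = 0.01265 mol.
mass C6H8O6 = 0.01265 x 176.12 = 2.229 g, so %C6H8O6 = 2.229/2.3702 x 100 = 94.0%.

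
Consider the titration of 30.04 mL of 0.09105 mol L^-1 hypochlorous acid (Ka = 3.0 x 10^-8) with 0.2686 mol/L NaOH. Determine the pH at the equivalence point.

10.18

n(HClO) = 0.09105 x 0.03004 = 0.002735 mol; V(NaOH) at equivalence = 0.002735/0.2686 = 0.01018 L.
At equivalence all the acid is converted to ClO-; total volume = 0.03004 + 0.01018 = 0.04022 L, so [ClO-] = 0.002735/0.04022 = 0.06800 M.
Kb = Kw/Ka = 1.0e-14 / 3.0 x 10^-8 = 3.33e-7.
[OH^-] = sqrt(Kb x [ClO-]) = sqrt(3.33e-7 x 0.06800) = 0.000151 M.
pOH = 3.82, so pH = 14.00 - 3.82 = 10.18.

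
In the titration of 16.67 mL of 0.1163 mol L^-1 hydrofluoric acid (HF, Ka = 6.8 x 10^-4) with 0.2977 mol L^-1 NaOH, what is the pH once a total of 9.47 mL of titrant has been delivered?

12.53

n(acid) = 0.1163 x 0.01667 = 0.001939 mol; n(NaOH) added = 0.2977 x 0.009470 = 0.002819 mol.
Base is in excess by 0.002819 - 0.001939 = 0.0008805 mol in a total volume of 0.02614 L.
[OH^-] = 0.0008805/0.02614 = 0.03368 M, so pOH = 1.47 and pH = 14.00 - 1.47 = 12.53.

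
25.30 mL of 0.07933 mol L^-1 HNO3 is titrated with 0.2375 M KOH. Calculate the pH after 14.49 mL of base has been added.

n(acid) = 0.07933 x 0.02530 = 0.002007 mol; n(KOH) added = 0.2375 x 0.01449 = 0.003441 mol.
Base is in excess by 0.003441 - 0.002007 = 0.001434 mol in a total volume of 0.03979 L.
[OH^-] = 0.001434/0.03979 = 0.03605 M, so pOH = 1.44 and pH = 14.00 - 1.44 = 12.56.

12.56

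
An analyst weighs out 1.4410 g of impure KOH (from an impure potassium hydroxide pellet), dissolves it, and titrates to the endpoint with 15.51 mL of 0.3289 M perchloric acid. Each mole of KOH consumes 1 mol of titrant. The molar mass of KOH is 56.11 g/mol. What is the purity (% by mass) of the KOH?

19.9%

n(HClO4) = 0.3289 x 0.01551 = 0.005101 mol.
n(KOH) = 0.005101 / 1 = 0.005101 mol.
mass of KOH = 0.005101 x 56.11 = 0.2862 g.
% purity = 0.2862 / 1.4410 x 100 = 19.9%.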